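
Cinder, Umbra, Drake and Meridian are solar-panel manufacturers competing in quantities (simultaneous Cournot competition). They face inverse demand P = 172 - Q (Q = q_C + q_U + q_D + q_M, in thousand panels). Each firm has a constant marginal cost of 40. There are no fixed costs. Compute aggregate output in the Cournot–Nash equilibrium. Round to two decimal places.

A representative firm's profit is π_i = q_i(172 - Q) - 40q_i.
First-order condition (treating rivals' output as given): 132 - 2q_i - Σ_{j≠i} q_j = 0.
By symmetry each firm produces the same amount; substituting Σ_{j≠i} q_j = 3q_i yields q_i = 132/5.
Total output Q = 132/5 + 132/5 + 132/5 + 132/5 = 528/5.

105.60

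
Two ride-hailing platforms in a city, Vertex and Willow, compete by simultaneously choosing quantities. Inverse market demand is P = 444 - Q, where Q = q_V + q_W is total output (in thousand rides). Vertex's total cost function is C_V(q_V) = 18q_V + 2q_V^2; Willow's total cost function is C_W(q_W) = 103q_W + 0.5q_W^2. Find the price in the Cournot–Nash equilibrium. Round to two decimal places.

Vertex's profit: π_V = (444 - Q)q_V - (18q_V + 2q_V²). Setting ∂π_V/∂q_V = 0: 426 - 6q_V - (q_W) = 0.
Willow's profit: π_W = (444 - Q)q_W - (103q_W + (1/2)q_W²). Setting ∂π_W/∂q_W = 0: 341 - 3q_W - (q_V) = 0.
Best responses: q_V = (426 - q_W)/6, q_W = (341 - q_V)/3.
Substituting one into the other gives q_V = 937/17 and q_W = 1620/17.
Total output Q = 150.4118, so price P = 444 - 150.4118 = 293.5882.

293.59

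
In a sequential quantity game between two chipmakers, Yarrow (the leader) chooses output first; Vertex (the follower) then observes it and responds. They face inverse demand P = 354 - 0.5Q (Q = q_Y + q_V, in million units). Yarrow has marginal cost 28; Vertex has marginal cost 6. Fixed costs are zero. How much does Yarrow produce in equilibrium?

Solve by backward induction. Given q_Y, the follower Vertex maximises π_V = (354 - (1/2)q_Y - (1/2)q_V)q_V - 6q_V.
Setting the follower's marginal profit to zero, 348 - (1/2)q_Y - q_V = 0, i.e. q_V = (348 - (1/2)q_Y).
The leader anticipates this reaction. Substituting into P = 354 - 0.5Q gives P = 180 - (1/4)q_Y, so π_Y = (180 - (1/4)q_Y)q_Y - 28q_Y.
The leader's first-order condition 152 - (1/2)q_Y = 0 yields q_Y = 304.
Then q_V = (348 - (1/2)·304) = 196.

304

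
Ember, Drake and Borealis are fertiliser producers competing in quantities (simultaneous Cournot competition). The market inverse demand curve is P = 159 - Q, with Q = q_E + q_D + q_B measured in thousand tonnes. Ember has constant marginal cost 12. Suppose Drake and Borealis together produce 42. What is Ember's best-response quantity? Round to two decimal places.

52.50

With rivals' combined output fixed at 42, Ember's profit is π_E = (159 - 42 - q_E)q_E - (12q_E) = (117 - q_E)q_E - (12q_E).
∂π_E/∂q_E = 105 - 2q_E = 0, so q_E = 105/2.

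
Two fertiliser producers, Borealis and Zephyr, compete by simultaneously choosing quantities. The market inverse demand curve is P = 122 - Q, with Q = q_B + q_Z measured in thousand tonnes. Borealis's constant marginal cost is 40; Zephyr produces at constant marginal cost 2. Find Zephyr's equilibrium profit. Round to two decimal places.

Borealis's profit: π_B = (122 - Q)q_B - (40q_B). Setting ∂π_B/∂q_B = 0: 82 - 2q_B - (q_Z) = 0.
Zephyr's first-order condition: 120 - 2q_Z - (q_B) = 0.
Best responses: q_B = (82 - q_Z)/2, q_Z = (120 - q_B)/2.
Solving the pair: q_B = 44/3, q_Z = 158/3.
Price P = 122 - 202/3 = 164/3.
Zephyr's profit: (164/3 - 2)·(158/3) = 2773.7778.

2773.78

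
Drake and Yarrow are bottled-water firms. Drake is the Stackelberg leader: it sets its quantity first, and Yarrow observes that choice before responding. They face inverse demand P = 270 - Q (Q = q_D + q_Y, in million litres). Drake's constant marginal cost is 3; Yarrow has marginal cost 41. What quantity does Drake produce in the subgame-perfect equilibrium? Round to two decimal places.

The follower Yarrow best-responds to any q_D: π_Y = (270 - Q)q_Y - 41q_Y.
∂π_Y/∂q_Y = 229 - q_D - 2q_Y = 0 gives the reaction function q_Y = (229 - q_D)/2.
The leader anticipates this reaction. Substituting into P = 270 - Q gives P = 311/2 - (1/2)q_D, so π_D = (311/2 - (1/2)q_D)q_D - 3q_D.
Leader FOC: 305/2 - q_D = 0, so q_D = 305/2.
Then q_Y = (229 - 305/2)/2 = 153/4.

152.50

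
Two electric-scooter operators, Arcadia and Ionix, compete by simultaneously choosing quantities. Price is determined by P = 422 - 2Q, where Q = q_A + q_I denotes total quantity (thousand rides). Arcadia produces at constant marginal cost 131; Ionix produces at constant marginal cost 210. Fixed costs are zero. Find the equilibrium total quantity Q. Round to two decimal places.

83.83

Arcadia's profit: π_A = (422 - 2Q)q_A - (131q_A). Setting ∂π_A/∂q_A = 0: 291 - 4q_A - 2(q_I) = 0.
Ionix's profit: π_I = (422 - 2Q)q_I - (210q_I). Setting ∂π_I/∂q_I = 0: 212 - 4q_I - 2(q_A) = 0.
So q_A = (291 - 2q_I)/4 and q_I = (212 - 2q_A)/4.
Substituting one into the other gives q_A = 185/3 and q_I = 133/6.
Total output Q = 185/3 + 133/6 = 503/6.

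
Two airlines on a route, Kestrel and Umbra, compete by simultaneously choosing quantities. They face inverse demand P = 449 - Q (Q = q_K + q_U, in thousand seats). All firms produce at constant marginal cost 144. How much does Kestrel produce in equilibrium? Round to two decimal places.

101.67

A representative firm's profit is π_i = q_i(449 - Q) - 144q_i.
Setting ∂π_i/∂q_i = 0 with rivals' quantities fixed: 305 - 2q_i - q_j = 0.
With identical firms every q_j equals q_i, so q_j = q_i and 305 = 3q_i, giving q_i = 305/3.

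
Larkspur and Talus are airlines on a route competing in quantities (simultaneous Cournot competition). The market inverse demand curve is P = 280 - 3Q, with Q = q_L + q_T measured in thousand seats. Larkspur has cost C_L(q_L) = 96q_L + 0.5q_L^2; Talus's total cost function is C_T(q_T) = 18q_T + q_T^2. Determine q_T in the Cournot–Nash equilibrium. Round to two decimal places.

Larkspur's profit: π_L = (280 - 3Q)q_L - (96q_L + (1/2)q_L²). Setting ∂π_L/∂q_L = 0: 184 - 7q_L - 3(q_T) = 0.
Talus's profit: π_T = (280 - 3Q)q_T - (18q_T + q_T²). Setting ∂π_T/∂q_T = 0: 262 - 8q_T - 3(q_L) = 0.
So q_L = (184 - 3q_T)/7 and q_T = (262 - 3q_L)/8.
Solving the pair: q_L = 686/47, q_T = 1282/47.

27.28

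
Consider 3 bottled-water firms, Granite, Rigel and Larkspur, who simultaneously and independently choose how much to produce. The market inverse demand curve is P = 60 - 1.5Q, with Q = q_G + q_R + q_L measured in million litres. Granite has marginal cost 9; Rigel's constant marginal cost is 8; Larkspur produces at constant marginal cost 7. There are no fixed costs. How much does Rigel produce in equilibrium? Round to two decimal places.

Granite's profit: π_G = (60 - 1.5Q)q_G - (9q_G). Setting ∂π_G/∂q_G = 0: 51 - 3q_G - (3/2)(q_R + q_L) = 0.
Rigel's profit: π_R = (60 - 1.5Q)q_R - (8q_R). Setting ∂π_R/∂q_R = 0: 52 - 3q_R - (3/2)(q_G + q_L) = 0.
Larkspur's profit: π_L = (60 - 1.5Q)q_L - (7q_L). Setting ∂π_L/∂q_L = 0: 53 - 3q_L - (3/2)(q_G + q_R) = 0.
Summing all 3 equations gives 156 − 6Q = 0, hence Q = 26.
Back-substituting: q_G = (51 − 39)/(3/2) = 8, q_R = (52 − 39)/(3/2) = 26/3, q_L = (53 − 39)/(3/2) = 28/3.

8.67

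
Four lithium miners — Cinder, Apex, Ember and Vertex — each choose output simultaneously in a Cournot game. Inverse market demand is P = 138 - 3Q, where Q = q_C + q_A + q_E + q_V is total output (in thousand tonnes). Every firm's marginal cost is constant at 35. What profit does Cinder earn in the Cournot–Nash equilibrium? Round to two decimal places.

Each firm earns π_i = (138 - 3Q)q_i - 35q_i.
First-order condition (treating rivals' output as given): 103 - 6q_i - 3·Σ_{j≠i} q_j = 0.
By symmetry each firm produces the same amount; substituting Σ_{j≠i} q_j = 3q_i yields q_i = 103/15.
Price P = 138 - 3·(412/15) = 278/5.
Cinder's profit: (278/5 - 35)·(103/15) = 141.4533.

141.45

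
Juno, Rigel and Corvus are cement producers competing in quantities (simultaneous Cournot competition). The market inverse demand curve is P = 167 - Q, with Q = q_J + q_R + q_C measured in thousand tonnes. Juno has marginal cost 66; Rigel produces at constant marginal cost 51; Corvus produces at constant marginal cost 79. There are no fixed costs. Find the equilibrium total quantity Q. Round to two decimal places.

Juno's profit: π_J = (167 - Q)q_J - (66q_J). Setting ∂π_J/∂q_J = 0: 101 - 2q_J - (q_R + q_C) = 0.
Rigel's first-order condition: 116 - 2q_R - (q_J + q_C) = 0.
Corvus's first-order condition: 88 - 2q_C - (q_J + q_R) = 0.
Adding the 3 first-order conditions: 305 − 4Q = 0, so Q = 305/4.
Back-substituting: q_J = (101 − 305/4) = 99/4, q_R = (116 − 305/4) = 159/4, q_C = (88 − 305/4) = 47/4.
Total output Q = 99/4 + 159/4 + 47/4 = 305/4.

76.25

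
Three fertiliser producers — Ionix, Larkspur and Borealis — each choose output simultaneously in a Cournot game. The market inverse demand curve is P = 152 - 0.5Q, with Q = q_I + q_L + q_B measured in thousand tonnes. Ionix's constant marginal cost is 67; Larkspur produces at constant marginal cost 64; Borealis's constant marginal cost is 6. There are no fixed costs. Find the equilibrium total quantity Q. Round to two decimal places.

159.50

Ionix's profit: π_I = (152 - 0.5Q)q_I - (67q_I). Setting ∂π_I/∂q_I = 0: 85 - q_I - (1/2)(q_L + q_B) = 0.
Larkspur's first-order condition: 88 - q_L - (1/2)(q_I + q_B) = 0.
Borealis's profit: π_B = (152 - 0.5Q)q_B - (6q_B). Setting ∂π_B/∂q_B = 0: 146 - q_B - (1/2)(q_I + q_L) = 0.
Adding the 3 conditions: 319 − Q − Q = 0, i.e. Q = 319/2.
Back-substituting: q_I = (85 − 319/4)/(1/2) = 21/2, q_L = (88 − 319/4)/(1/2) = 33/2, q_B = (146 − 319/4)/(1/2) = 265/2.
Total output Q = 21/2 + 33/2 + 265/2 = 319/2.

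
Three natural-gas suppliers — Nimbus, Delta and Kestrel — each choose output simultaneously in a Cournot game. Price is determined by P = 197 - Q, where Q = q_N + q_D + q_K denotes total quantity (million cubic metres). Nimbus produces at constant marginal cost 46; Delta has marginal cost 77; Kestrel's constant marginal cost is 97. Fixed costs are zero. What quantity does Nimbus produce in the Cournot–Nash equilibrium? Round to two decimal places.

58.25

Nimbus's profit: π_N = (197 - Q)q_N - (46q_N). Setting ∂π_N/∂q_N = 0: 151 - 2q_N - (q_D + q_K) = 0.
Delta's first-order condition: 120 - 2q_D - (q_N + q_K) = 0.
Kestrel's profit: π_K = (197 - Q)q_K - (97q_K). Setting ∂π_K/∂q_K = 0: 100 - 2q_K - (q_N + q_D) = 0.
Summing all 3 equations gives 371 − 4Q = 0, hence Q = 371/4.
Back-substituting: q_N = (151 − 371/4) = 233/4, q_D = (120 − 371/4) = 109/4, q_K = (100 − 371/4) = 29/4.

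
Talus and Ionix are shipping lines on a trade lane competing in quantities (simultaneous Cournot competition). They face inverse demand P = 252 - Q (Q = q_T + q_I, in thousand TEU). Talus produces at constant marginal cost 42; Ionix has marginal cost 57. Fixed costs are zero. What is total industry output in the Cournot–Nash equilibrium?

Talus's profit: π_T = (252 - Q)q_T - (42q_T). Setting ∂π_T/∂q_T = 0: 210 - 2q_T - (q_I) = 0.
Ionix's profit: π_I = (252 - Q)q_I - (57q_I). Setting ∂π_I/∂q_I = 0: 195 - 2q_I - (q_T) = 0.
So q_T = (210 - q_I)/2 and q_I = (195 - q_T)/2.
Substituting one into the other gives q_T = 75 and q_I = 60.
Total output Q = 75 + 60 = 135.

135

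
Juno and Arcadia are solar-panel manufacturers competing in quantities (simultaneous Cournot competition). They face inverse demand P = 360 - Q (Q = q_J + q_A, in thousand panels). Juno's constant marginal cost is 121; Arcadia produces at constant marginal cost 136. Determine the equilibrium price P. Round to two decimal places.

205.67

Juno's profit: π_J = (360 - Q)q_J - (121q_J). Setting ∂π_J/∂q_J = 0: 239 - 2q_J - (q_A) = 0.
Arcadia's first-order condition: 224 - 2q_A - (q_J) = 0.
Best responses: q_J = (239 - q_A)/2, q_A = (224 - q_J)/2.
Solving the pair: q_J = 254/3, q_A = 209/3.
Total output Q = 463/3, so price P = 360 - 463/3 = 617/3.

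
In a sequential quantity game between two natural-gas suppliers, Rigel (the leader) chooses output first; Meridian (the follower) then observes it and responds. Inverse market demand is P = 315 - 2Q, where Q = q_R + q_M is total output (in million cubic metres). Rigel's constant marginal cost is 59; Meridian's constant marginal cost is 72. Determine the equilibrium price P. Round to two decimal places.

126.25

The follower Meridian best-responds to any q_R: π_M = (315 - 2Q)q_M - 72q_M.
∂π_M/∂q_M = 243 - 2q_R - 4q_M = 0 gives the reaction function q_M = (243 - 2q_R)/4.
The leader anticipates this reaction. Substituting into P = 315 - 2Q gives P = 387/2 - q_R, so π_R = (387/2 - q_R)q_R - 59q_R.
Leader FOC: 269/2 - 2q_R = 0, so q_R = 269/4.
Then q_M = (243 - 2·(269/4))/4 = 217/8.
Total output Q = 755/8, so price P = 315 - 2·(755/8) = 505/4.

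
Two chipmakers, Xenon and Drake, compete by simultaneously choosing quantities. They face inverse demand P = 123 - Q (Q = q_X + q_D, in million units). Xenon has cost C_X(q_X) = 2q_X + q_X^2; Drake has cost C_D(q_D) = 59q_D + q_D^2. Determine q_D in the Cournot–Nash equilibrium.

9

Xenon's profit: π_X = (123 - Q)q_X - (2q_X + q_X²). Setting ∂π_X/∂q_X = 0: 121 - 4q_X - (q_D) = 0.
Drake's profit: π_D = (123 - Q)q_D - (59q_D + q_D²). Setting ∂π_D/∂q_D = 0: 64 - 4q_D - (q_X) = 0.
So q_X = (121 - q_D)/4 and q_D = (64 - q_X)/4.
Substituting one into the other gives q_X = 28 and q_D = 9.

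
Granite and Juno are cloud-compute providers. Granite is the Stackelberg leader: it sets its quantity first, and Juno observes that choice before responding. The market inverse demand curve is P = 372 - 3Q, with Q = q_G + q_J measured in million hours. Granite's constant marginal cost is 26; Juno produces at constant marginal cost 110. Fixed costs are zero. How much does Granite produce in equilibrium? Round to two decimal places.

Solve by backward induction. Given q_G, the follower Juno maximises π_J = (372 - 3q_G - 3q_J)q_J - 110q_J.
Follower FOC: 262 - 3q_G - 6q_J = 0, so q_J(q_G) = (262 - 3q_G)/6.
Granite substitutes q_J(q_G) into its own profit: π_G = q_G(372 - 3q_G - (262 - 3q_G)/2) - 26q_G = (241 - (3/2)q_G)q_G - 26q_G.
Leader FOC: 215 - 3q_G = 0, so q_G = 215/3.
Then q_J = (262 - 3·(215/3))/6 = 47/6.

71.67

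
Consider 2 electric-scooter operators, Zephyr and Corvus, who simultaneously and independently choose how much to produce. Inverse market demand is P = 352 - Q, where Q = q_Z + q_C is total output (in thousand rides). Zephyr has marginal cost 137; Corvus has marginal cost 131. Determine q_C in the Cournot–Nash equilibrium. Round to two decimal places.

Zephyr's profit: π_Z = (352 - Q)q_Z - (137q_Z). Setting ∂π_Z/∂q_Z = 0: 215 - 2q_Z - (q_C) = 0.
Corvus's first-order condition: 221 - 2q_C - (q_Z) = 0.
So q_Z = (215 - q_C)/2 and q_C = (221 - q_Z)/2.
Solving the pair: q_Z = 209/3, q_C = 227/3.

75.67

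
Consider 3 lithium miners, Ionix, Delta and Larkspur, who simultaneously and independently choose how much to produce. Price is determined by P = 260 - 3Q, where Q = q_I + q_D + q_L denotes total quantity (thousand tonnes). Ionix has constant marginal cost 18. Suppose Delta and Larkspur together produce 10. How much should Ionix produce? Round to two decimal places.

35.33

With rivals' combined output fixed at 10, Ionix's profit is π_I = (260 - 3·10 - 3q_I)q_I - (18q_I) = (230 - 3q_I)q_I - (18q_I).
∂π_I/∂q_I = 212 - 6q_I = 0, so q_I = 106/3.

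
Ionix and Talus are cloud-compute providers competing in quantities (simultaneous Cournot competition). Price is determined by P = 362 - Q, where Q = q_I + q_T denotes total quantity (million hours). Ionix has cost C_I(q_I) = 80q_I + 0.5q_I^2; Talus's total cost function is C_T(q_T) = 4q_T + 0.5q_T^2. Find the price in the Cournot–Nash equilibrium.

Ionix's profit: π_I = (362 - Q)q_I - (80q_I + (1/2)q_I²). Setting ∂π_I/∂q_I = 0: 282 - 3q_I - (q_T) = 0.
Talus's profit: π_T = (362 - Q)q_T - (4q_T + (1/2)q_T²). Setting ∂π_T/∂q_T = 0: 358 - 3q_T - (q_I) = 0.
Rearranging gives the reaction functions q_I = (282 - q_T)/3 and q_T = (358 - q_I)/3.
Solving the pair: q_I = 61, q_T = 99.
Total output Q = 160, so price P = 362 - 160 = 202.

202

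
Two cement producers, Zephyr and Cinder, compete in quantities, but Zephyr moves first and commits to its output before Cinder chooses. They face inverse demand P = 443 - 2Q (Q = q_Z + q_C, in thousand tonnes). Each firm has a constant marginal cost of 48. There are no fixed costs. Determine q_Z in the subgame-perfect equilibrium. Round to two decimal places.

98.75

Solve by backward induction. Given q_Z, the follower Cinder maximises π_C = (443 - 2q_Z - 2q_C)q_C - 48q_C.
Setting the follower's marginal profit to zero, 395 - 2q_Z - 4q_C = 0, i.e. q_C = (395 - 2q_Z)/4.
The leader anticipates this reaction. Substituting into P = 443 - 2Q gives P = 491/2 - q_Z, so π_Z = (491/2 - q_Z)q_Z - 48q_Z.
Maximising: ∂π_Z/∂q_Z = 395/2 - 2q_Z = 0, giving q_Z = 395/4.
Then q_C = (395 - 2·(395/4))/4 = 395/8.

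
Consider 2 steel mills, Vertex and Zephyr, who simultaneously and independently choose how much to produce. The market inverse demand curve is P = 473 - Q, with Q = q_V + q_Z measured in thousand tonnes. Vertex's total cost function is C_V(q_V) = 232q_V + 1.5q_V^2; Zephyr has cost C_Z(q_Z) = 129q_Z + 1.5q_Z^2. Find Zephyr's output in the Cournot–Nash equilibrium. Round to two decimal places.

61.63

Vertex's profit: π_V = (473 - Q)q_V - (232q_V + (3/2)q_V²). Setting ∂π_V/∂q_V = 0: 241 - 5q_V - (q_Z) = 0.
Zephyr's first-order condition: 344 - 5q_Z - (q_V) = 0.
So q_V = (241 - q_Z)/5 and q_Z = (344 - q_V)/5.
Substituting one into the other gives q_V = 287/8 and q_Z = 493/8.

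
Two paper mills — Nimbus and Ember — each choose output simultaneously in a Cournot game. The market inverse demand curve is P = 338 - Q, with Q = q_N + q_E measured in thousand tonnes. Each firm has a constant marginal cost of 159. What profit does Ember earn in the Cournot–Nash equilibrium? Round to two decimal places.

3560.11

Each firm earns π_i = (338 - Q)q_i - 159q_i.
First-order condition (treating rivals' output as given): 179 - 2q_i - q_j = 0.
With identical firms every q_j equals q_i, so q_j = q_i and 179 = 3q_i, giving q_i = 179/3.
Price P = 338 - 358/3 = 656/3.
Ember's profit: (656/3 - 159)·(179/3) = 3560.1111.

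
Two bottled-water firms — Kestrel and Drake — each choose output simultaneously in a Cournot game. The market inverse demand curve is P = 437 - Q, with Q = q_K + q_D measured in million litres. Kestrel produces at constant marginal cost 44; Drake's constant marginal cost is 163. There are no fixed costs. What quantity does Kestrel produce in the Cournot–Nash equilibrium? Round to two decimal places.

Kestrel's profit: π_K = (437 - Q)q_K - (44q_K). Setting ∂π_K/∂q_K = 0: 393 - 2q_K - (q_D) = 0.
Drake's profit: π_D = (437 - Q)q_D - (163q_D). Setting ∂π_D/∂q_D = 0: 274 - 2q_D - (q_K) = 0.
So q_K = (393 - q_D)/2 and q_D = (274 - q_K)/2.
Solving the pair: q_K = 512/3, q_D = 155/3.

170.67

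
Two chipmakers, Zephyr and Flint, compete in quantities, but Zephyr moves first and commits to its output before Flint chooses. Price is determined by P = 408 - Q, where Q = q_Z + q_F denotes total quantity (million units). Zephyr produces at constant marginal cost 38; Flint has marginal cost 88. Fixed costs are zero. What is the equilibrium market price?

143

Solve by backward induction. Given q_Z, the follower Flint maximises π_F = (408 - q_Z - q_F)q_F - 88q_F.
Follower FOC: 320 - q_Z - 2q_F = 0, so q_F(q_Z) = (320 - q_Z)/2.
The leader anticipates this reaction. Substituting into P = 408 - Q gives P = 248 - (1/2)q_Z, so π_Z = (248 - (1/2)q_Z)q_Z - 38q_Z.
Leader FOC: 210 - q_Z = 0, so q_Z = 210.
Then q_F = (320 - 210)/2 = 55.
Total output Q = 265, so price P = 408 - 265 = 143.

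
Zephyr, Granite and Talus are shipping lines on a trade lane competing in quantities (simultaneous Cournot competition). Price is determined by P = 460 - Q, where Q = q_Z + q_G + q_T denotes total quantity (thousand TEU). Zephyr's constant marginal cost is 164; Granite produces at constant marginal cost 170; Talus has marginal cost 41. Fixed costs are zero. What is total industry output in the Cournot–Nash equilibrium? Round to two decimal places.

Zephyr's profit: π_Z = (460 - Q)q_Z - (164q_Z). Setting ∂π_Z/∂q_Z = 0: 296 - 2q_Z - (q_G + q_T) = 0.
Granite's profit: π_G = (460 - Q)q_G - (170q_G). Setting ∂π_G/∂q_G = 0: 290 - 2q_G - (q_Z + q_T) = 0.
Talus's profit: π_T = (460 - Q)q_T - (41q_T). Setting ∂π_T/∂q_T = 0: 419 - 2q_T - (q_Z + q_G) = 0.
Summing all 3 equations gives 1005 − 4Q = 0, hence Q = 1005/4.
Back-substituting: q_Z = (296 − 1005/4) = 179/4, q_G = (290 − 1005/4) = 155/4, q_T = (419 − 1005/4) = 671/4.
Total output Q = 179/4 + 155/4 + 671/4 = 1005/4.

251.25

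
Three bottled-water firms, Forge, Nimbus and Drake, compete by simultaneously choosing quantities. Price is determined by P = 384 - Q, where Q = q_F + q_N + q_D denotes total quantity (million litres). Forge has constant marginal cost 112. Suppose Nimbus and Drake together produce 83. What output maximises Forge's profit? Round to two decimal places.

With rivals' combined output fixed at 83, Forge's profit is π_F = (384 - 83 - q_F)q_F - (112q_F) = (301 - q_F)q_F - (112q_F).
∂π_F/∂q_F = 189 - 2q_F = 0, so q_F = 189/2.

94.50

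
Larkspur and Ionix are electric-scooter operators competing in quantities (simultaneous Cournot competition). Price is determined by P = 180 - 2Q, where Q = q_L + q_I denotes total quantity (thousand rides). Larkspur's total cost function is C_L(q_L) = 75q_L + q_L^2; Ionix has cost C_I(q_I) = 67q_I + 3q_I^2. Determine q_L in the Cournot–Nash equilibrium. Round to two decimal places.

14.71

Larkspur's profit: π_L = (180 - 2Q)q_L - (75q_L + q_L²). Setting ∂π_L/∂q_L = 0: 105 - 6q_L - 2(q_I) = 0.
Ionix's first-order condition: 113 - 10q_I - 2(q_L) = 0.
Rearranging gives the reaction functions q_L = (105 - 2q_I)/6 and q_I = (113 - 2q_L)/10.
Substituting one into the other gives q_L = 103/7 and q_I = 117/14.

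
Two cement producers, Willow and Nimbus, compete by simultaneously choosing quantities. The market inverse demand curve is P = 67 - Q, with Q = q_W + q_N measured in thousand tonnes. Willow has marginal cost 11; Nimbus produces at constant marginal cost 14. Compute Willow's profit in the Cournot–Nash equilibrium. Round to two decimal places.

Willow's profit: π_W = (67 - Q)q_W - (11q_W). Setting ∂π_W/∂q_W = 0: 56 - 2q_W - (q_N) = 0.
Nimbus's first-order condition: 53 - 2q_N - (q_W) = 0.
Rearranging gives the reaction functions q_W = (56 - q_N)/2 and q_N = (53 - q_W)/2.
Substituting one into the other gives q_W = 59/3 and q_N = 50/3.
Price P = 67 - 109/3 = 92/3.
Willow's profit: (92/3 - 11)·(59/3) = 386.7778.

386.78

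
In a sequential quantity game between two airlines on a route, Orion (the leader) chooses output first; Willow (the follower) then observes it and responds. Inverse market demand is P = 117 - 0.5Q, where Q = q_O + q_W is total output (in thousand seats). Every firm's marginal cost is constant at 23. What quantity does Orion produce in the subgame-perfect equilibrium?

Solve by backward induction. Given q_O, the follower Willow maximises π_W = (117 - (1/2)q_O - (1/2)q_W)q_W - 23q_W.
∂π_W/∂q_W = 94 - (1/2)q_O - q_W = 0 gives the reaction function q_W = (94 - (1/2)q_O).
Orion substitutes q_W(q_O) into its own profit: π_O = q_O(117 - (1/2)q_O - (94 - (1/2)q_O)/2) - 23q_O = (70 - (1/4)q_O)q_O - 23q_O.
Leader FOC: 47 - (1/2)q_O = 0, so q_O = 94.
Then q_W = (94 - (1/2)·94) = 47.

94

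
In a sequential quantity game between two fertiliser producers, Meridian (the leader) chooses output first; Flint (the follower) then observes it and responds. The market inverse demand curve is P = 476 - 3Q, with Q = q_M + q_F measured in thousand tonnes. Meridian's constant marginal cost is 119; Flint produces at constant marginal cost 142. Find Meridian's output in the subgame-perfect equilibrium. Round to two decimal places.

The follower Flint best-responds to any q_M: π_F = (476 - 3Q)q_F - 142q_F.
∂π_F/∂q_F = 334 - 3q_M - 6q_F = 0 gives the reaction function q_F = (334 - 3q_M)/6.
Meridian substitutes q_F(q_M) into its own profit: π_M = q_M(476 - 3q_M - (334 - 3q_M)/2) - 119q_M = (309 - (3/2)q_M)q_M - 119q_M.
Maximising: ∂π_M/∂q_M = 190 - 3q_M = 0, giving q_M = 190/3.
Then q_F = (334 - 3·(190/3))/6 = 24.

63.33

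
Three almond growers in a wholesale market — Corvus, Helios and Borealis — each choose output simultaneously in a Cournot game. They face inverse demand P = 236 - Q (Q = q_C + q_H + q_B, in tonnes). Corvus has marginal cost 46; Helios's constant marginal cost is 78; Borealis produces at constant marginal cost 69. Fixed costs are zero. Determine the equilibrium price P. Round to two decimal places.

107.25

Corvus's profit: π_C = (236 - Q)q_C - (46q_C). Setting ∂π_C/∂q_C = 0: 190 - 2q_C - (q_H + q_B) = 0.
Helios's first-order condition: 158 - 2q_H - (q_C + q_B) = 0.
Borealis's profit: π_B = (236 - Q)q_B - (69q_B). Setting ∂π_B/∂q_B = 0: 167 - 2q_B - (q_C + q_H) = 0.
Adding the 3 first-order conditions: 515 − 4Q = 0, so Q = 515/4.
Back-substituting: q_C = (190 − 515/4) = 245/4, q_H = (158 − 515/4) = 117/4, q_B = (167 − 515/4) = 153/4.
Total output Q = 515/4, so price P = 236 - 515/4 = 429/4.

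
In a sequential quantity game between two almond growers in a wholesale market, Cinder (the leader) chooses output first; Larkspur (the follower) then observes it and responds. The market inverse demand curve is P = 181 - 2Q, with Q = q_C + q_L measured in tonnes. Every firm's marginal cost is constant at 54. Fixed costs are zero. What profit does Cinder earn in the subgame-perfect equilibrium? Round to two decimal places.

1008.06

Solve by backward induction. Given q_C, the follower Larkspur maximises π_L = (181 - 2q_C - 2q_L)q_L - 54q_L.
Setting the follower's marginal profit to zero, 127 - 2q_C - 4q_L = 0, i.e. q_L = (127 - 2q_C)/4.
Cinder substitutes q_L(q_C) into its own profit: π_C = q_C(181 - 2q_C - (127 - 2q_C)/2) - 54q_C = (235/2 - q_C)q_C - 54q_C.
Maximising: ∂π_C/∂q_C = 127/2 - 2q_C = 0, giving q_C = 127/4.
Then q_L = (127 - 2·(127/4))/4 = 127/8.
Price P = 181 - 2·(381/8) = 343/4.
Cinder's profit: (343/4 - 54)·(127/4) = 1008.0625.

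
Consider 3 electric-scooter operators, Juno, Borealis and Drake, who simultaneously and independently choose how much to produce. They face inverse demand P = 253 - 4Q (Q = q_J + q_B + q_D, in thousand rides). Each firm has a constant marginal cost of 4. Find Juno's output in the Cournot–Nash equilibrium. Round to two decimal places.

15.56

Each firm earns π_i = (253 - 4Q)q_i - 4q_i.
First-order condition (treating rivals' output as given): 249 - 8q_i - 4·Σ_{j≠i} q_j = 0.
With identical firms every q_j equals q_i, so Σ_{j≠i} q_j = 2q_i and 249 = 16q_i, giving q_i = 249/16.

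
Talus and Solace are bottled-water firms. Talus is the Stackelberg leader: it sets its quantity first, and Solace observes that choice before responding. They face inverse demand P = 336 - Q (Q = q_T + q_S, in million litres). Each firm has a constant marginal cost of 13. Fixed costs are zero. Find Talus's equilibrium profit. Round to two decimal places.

Solve by backward induction. Given q_T, the follower Solace maximises π_S = (336 - q_T - q_S)q_S - 13q_S.
Setting the follower's marginal profit to zero, 323 - q_T - 2q_S = 0, i.e. q_S = (323 - q_T)/2.
Talus substitutes q_S(q_T) into its own profit: π_T = q_T(336 - q_T - (323 - q_T)/2) - 13q_T = (349/2 - (1/2)q_T)q_T - 13q_T.
Leader FOC: 323/2 - q_T = 0, so q_T = 323/2.
Then q_S = (323 - 323/2)/2 = 323/4.
Price P = 336 - 969/4 = 375/4.
Talus's profit: (375/4 - 13)·(323/2) = 13041.1250.

13041.13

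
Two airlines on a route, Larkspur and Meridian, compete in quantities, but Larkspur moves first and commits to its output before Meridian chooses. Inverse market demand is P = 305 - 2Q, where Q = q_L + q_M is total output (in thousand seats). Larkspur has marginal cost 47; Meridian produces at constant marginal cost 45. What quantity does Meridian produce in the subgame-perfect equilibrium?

Solve by backward induction. Given q_L, the follower Meridian maximises π_M = (305 - 2q_L - 2q_M)q_M - 45q_M.
Setting the follower's marginal profit to zero, 260 - 2q_L - 4q_M = 0, i.e. q_M = (260 - 2q_L)/4.
The leader anticipates this reaction. Substituting into P = 305 - 2Q gives P = 175 - q_L, so π_L = (175 - q_L)q_L - 47q_L.
Maximising: ∂π_L/∂q_L = 128 - 2q_L = 0, giving q_L = 64.
Then q_M = (260 - 2·64)/4 = 33.

33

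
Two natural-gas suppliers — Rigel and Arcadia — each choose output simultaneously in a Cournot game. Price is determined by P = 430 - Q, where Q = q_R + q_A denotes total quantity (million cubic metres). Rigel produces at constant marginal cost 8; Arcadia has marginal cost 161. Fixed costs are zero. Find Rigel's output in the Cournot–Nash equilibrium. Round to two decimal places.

191.67

Rigel's profit: π_R = (430 - Q)q_R - (8q_R). Setting ∂π_R/∂q_R = 0: 422 - 2q_R - (q_A) = 0.
Arcadia's first-order condition: 269 - 2q_A - (q_R) = 0.
Rearranging gives the reaction functions q_R = (422 - q_A)/2 and q_A = (269 - q_R)/2.
Substituting one into the other gives q_R = 575/3 and q_A = 116/3.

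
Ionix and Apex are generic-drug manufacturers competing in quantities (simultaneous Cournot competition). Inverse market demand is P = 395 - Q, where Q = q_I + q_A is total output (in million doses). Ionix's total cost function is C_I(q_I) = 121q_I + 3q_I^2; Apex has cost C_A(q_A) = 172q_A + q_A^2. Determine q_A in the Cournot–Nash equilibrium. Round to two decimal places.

48.71

Ionix's profit: π_I = (395 - Q)q_I - (121q_I + 3q_I²). Setting ∂π_I/∂q_I = 0: 274 - 8q_I - (q_A) = 0.
Apex's first-order condition: 223 - 4q_A - (q_I) = 0.
Best responses: q_I = (274 - q_A)/8, q_A = (223 - q_I)/4.
Solving the pair: q_I = 873/31, q_A = 1510/31.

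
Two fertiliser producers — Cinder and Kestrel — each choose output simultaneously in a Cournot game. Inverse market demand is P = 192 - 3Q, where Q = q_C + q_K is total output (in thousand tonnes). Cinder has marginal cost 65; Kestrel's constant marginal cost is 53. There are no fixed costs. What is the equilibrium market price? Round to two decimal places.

103.33

Cinder's profit: π_C = (192 - 3Q)q_C - (65q_C). Setting ∂π_C/∂q_C = 0: 127 - 6q_C - 3(q_K) = 0.
Kestrel's profit: π_K = (192 - 3Q)q_K - (53q_K). Setting ∂π_K/∂q_K = 0: 139 - 6q_K - 3(q_C) = 0.
Best responses: q_C = (127 - 3q_K)/6, q_K = (139 - 3q_C)/6.
Substituting one into the other gives q_C = 115/9 and q_K = 151/9.
Total output Q = 266/9, so price P = 192 - 3·(266/9) = 310/3.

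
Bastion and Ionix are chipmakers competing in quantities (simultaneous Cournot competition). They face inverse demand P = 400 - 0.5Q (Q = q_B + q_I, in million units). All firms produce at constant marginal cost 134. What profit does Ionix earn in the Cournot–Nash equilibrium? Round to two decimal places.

15723.56

A representative firm's profit is π_i = q_i(400 - 0.5Q) - 134q_i.
First-order condition (treating rivals' output as given): 266 - q_i - (1/2)q_j = 0.
With identical firms every q_j equals q_i, so q_j = q_i and 266 = (3/2)q_i, giving q_i = 532/3.
Price P = 400 - (1/2)·(1064/3) = 668/3.
Ionix's profit: (668/3 - 134)·(532/3) = 15723.5556.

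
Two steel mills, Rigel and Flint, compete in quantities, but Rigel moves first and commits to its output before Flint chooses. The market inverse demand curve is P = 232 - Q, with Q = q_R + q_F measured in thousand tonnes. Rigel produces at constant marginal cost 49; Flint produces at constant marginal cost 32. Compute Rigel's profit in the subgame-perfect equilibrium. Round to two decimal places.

3444.50

The follower Flint best-responds to any q_R: π_F = (232 - Q)q_F - 32q_F.
Follower FOC: 200 - q_R - 2q_F = 0, so q_F(q_R) = (200 - q_R)/2.
Rigel substitutes q_F(q_R) into its own profit: π_R = q_R(232 - q_R - (200 - q_R)/2) - 49q_R = (132 - (1/2)q_R)q_R - 49q_R.
The leader's first-order condition 83 - q_R = 0 yields q_R = 83.
Then q_F = (200 - 83)/2 = 117/2.
Price P = 232 - 283/2 = 181/2.
Rigel's profit: (181/2 - 49)·83 = 3444.5000.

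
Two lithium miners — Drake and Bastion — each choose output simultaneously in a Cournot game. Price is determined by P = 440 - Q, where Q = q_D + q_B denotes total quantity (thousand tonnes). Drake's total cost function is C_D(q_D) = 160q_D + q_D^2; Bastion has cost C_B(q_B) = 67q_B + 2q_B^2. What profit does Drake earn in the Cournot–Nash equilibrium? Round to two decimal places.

6458.41

Drake's profit: π_D = (440 - Q)q_D - (160q_D + q_D²). Setting ∂π_D/∂q_D = 0: 280 - 4q_D - (q_B) = 0.
Bastion's first-order condition: 373 - 6q_B - (q_D) = 0.
Best responses: q_D = (280 - q_B)/4, q_B = (373 - q_D)/6.
Solving the pair: q_D = 1307/23, q_B = 1212/23.
Price P = 440 - 109.5217 = 330.4783.
Drake's profit: 330.4783·(1307/23) - 160·(1307/23) - (1307/23)² = 6458.4083.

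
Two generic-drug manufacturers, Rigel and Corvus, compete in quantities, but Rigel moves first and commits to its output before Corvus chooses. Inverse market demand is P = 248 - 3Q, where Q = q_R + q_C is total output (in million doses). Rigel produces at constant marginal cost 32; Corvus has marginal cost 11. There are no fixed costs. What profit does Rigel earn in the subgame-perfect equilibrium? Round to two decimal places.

The follower Corvus best-responds to any q_R: π_C = (248 - 3Q)q_C - 11q_C.
Follower FOC: 237 - 3q_R - 6q_C = 0, so q_C(q_R) = (237 - 3q_R)/6.
The leader anticipates this reaction. Substituting into P = 248 - 3Q gives P = 259/2 - (3/2)q_R, so π_R = (259/2 - (3/2)q_R)q_R - 32q_R.
The leader's first-order condition 195/2 - 3q_R = 0 yields q_R = 65/2.
Then q_C = (237 - 3·(65/2))/6 = 93/4.
Price P = 248 - 3·(223/4) = 323/4.
Rigel's profit: (323/4 - 32)·(65/2) = 1584.3750.

1584.38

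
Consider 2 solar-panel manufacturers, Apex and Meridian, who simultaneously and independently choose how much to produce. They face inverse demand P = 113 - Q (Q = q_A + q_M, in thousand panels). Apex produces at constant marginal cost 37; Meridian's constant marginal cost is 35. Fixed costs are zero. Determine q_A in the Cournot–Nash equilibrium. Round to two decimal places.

Apex's profit: π_A = (113 - Q)q_A - (37q_A). Setting ∂π_A/∂q_A = 0: 76 - 2q_A - (q_M) = 0.
Meridian's first-order condition: 78 - 2q_M - (q_A) = 0.
Best responses: q_A = (76 - q_M)/2, q_M = (78 - q_A)/2.
Substituting one into the other gives q_A = 74/3 and q_M = 80/3.

24.67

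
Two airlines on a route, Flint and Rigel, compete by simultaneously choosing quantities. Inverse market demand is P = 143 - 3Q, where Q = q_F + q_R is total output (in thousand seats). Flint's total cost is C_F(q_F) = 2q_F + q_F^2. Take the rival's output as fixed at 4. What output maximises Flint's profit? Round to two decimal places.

16.13

With the rival's output fixed at 4, Flint's profit is π_F = (143 - 3·4 - 3q_F)q_F - (2q_F + q_F²) = (131 - 3q_F)q_F - (2q_F + q_F²).
∂π_F/∂q_F = 129 - 8q_F = 0, so q_F = 129/8.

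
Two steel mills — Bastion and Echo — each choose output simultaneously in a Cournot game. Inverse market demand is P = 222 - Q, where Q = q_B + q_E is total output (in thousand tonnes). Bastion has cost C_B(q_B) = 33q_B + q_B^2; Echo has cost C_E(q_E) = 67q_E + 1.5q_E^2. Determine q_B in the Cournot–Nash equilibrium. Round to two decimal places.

41.58

Bastion's profit: π_B = (222 - Q)q_B - (33q_B + q_B²). Setting ∂π_B/∂q_B = 0: 189 - 4q_B - (q_E) = 0.
Echo's profit: π_E = (222 - Q)q_E - (67q_E + (3/2)q_E²). Setting ∂π_E/∂q_E = 0: 155 - 5q_E - (q_B) = 0.
Rearranging gives the reaction functions q_B = (189 - q_E)/4 and q_E = (155 - q_B)/5.
Solving the pair: q_B = 790/19, q_E = 431/19.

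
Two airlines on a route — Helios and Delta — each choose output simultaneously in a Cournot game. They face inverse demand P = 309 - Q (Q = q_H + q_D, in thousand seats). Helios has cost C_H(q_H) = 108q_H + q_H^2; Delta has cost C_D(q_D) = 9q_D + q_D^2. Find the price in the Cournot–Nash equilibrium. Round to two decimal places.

Helios's profit: π_H = (309 - Q)q_H - (108q_H + q_H²). Setting ∂π_H/∂q_H = 0: 201 - 4q_H - (q_D) = 0.
Delta's first-order condition: 300 - 4q_D - (q_H) = 0.
So q_H = (201 - q_D)/4 and q_D = (300 - q_H)/4.
Solving the pair: q_H = 168/5, q_D = 333/5.
Total output Q = 501/5, so price P = 309 - 501/5 = 1044/5.

208.80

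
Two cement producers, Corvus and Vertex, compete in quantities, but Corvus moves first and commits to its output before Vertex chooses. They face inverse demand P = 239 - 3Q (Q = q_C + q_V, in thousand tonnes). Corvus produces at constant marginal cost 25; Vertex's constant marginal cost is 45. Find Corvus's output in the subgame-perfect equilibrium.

Solve by backward induction. Given q_C, the follower Vertex maximises π_V = (239 - 3q_C - 3q_V)q_V - 45q_V.
Setting the follower's marginal profit to zero, 194 - 3q_C - 6q_V = 0, i.e. q_V = (194 - 3q_C)/6.
The leader anticipates this reaction. Substituting into P = 239 - 3Q gives P = 142 - (3/2)q_C, so π_C = (142 - (3/2)q_C)q_C - 25q_C.
Leader FOC: 117 - 3q_C = 0, so q_C = 39.
Then q_V = (194 - 3·39)/6 = 77/6.

39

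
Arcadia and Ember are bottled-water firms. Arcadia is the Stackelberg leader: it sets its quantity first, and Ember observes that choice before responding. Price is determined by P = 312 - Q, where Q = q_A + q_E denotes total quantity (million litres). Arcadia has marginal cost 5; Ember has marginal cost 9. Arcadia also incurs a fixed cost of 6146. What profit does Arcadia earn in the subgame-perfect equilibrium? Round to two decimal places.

Solve by backward induction. Given q_A, the follower Ember maximises π_E = (312 - q_A - q_E)q_E - 9q_E.
Follower FOC: 303 - q_A - 2q_E = 0, so q_E(q_A) = (303 - q_A)/2.
The leader anticipates this reaction. Substituting into P = 312 - Q gives P = 321/2 - (1/2)q_A, so π_A = (321/2 - (1/2)q_A)q_A - 5q_A.
Maximising: ∂π_A/∂q_A = 311/2 - q_A = 0, giving q_A = 311/2.
Then q_E = (303 - 311/2)/2 = 295/4.
Price P = 312 - 917/4 = 331/4.
Arcadia's profit: (331/4 - 5)·(311/2) - 6146 = 5944.1250.

5944.13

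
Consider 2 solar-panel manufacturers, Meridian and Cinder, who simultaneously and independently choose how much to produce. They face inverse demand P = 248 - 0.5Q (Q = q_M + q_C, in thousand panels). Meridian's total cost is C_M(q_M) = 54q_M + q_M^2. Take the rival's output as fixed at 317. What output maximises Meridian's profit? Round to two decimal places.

With the rival's output fixed at 317, Meridian's profit is π_M = (248 - (1/2)·317 - (1/2)q_M)q_M - (54q_M + q_M²) = (179/2 - (1/2)q_M)q_M - (54q_M + q_M²).
∂π_M/∂q_M = 71/2 - 3q_M = 0, so q_M = 71/6.

11.83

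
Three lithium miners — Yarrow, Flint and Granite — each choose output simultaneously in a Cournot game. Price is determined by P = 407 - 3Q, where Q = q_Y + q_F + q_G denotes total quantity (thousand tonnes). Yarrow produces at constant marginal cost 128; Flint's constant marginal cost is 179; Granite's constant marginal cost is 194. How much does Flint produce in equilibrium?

16

Yarrow's profit: π_Y = (407 - 3Q)q_Y - (128q_Y). Setting ∂π_Y/∂q_Y = 0: 279 - 6q_Y - 3(q_F + q_G) = 0.
Flint's first-order condition: 228 - 6q_F - 3(q_Y + q_G) = 0.
Granite's profit: π_G = (407 - 3Q)q_G - (194q_G). Setting ∂π_G/∂q_G = 0: 213 - 6q_G - 3(q_Y + q_F) = 0.
Summing all 3 equations gives 720 − 12Q = 0, hence Q = 60.
Back-substituting: q_Y = (279 − 180)/3 = 33, q_F = (228 − 180)/3 = 16, q_G = (213 − 180)/3 = 11.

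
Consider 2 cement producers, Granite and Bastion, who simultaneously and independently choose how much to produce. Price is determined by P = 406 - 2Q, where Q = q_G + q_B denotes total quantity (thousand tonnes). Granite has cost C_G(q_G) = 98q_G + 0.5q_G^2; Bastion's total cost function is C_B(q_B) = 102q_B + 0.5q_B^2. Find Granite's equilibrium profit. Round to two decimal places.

Granite's profit: π_G = (406 - 2Q)q_G - (98q_G + (1/2)q_G²). Setting ∂π_G/∂q_G = 0: 308 - 5q_G - 2(q_B) = 0.
Bastion's profit: π_B = (406 - 2Q)q_B - (102q_B + (1/2)q_B²). Setting ∂π_B/∂q_B = 0: 304 - 5q_B - 2(q_G) = 0.
So q_G = (308 - 2q_B)/5 and q_B = (304 - 2q_G)/5.
Substituting one into the other gives q_G = 932/21 and q_B = 904/21.
Price P = 406 - 2·(612/7) = 1618/7.
Granite's profit: (1618/7)·(932/21) - 98·(932/21) - (1/2)(932/21)² = 4924.1723.

4924.17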